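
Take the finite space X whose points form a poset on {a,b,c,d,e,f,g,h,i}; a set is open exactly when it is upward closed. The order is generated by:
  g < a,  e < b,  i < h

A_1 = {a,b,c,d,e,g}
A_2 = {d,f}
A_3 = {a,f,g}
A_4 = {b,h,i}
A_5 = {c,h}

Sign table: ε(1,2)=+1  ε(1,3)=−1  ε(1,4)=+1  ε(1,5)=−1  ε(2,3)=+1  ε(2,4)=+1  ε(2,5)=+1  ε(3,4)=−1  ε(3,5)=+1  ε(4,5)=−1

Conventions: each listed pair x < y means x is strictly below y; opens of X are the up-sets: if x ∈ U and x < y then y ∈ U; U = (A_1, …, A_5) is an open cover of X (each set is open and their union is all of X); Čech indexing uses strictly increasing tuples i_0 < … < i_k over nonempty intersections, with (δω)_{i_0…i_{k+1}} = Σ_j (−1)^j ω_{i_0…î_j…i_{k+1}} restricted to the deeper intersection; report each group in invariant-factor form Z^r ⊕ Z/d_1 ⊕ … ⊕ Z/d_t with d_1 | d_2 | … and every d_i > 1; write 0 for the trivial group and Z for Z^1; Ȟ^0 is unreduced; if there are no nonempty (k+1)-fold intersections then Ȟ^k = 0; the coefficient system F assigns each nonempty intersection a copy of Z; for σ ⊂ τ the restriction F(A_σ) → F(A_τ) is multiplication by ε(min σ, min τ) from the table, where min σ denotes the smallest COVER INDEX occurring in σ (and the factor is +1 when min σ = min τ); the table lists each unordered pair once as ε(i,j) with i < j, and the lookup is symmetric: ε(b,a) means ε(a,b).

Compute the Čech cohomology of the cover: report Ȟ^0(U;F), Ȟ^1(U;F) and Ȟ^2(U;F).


Ȟ^0 = 0; Ȟ^1 = Z ⊕ Z/2; Ȟ^2 = 0

nerve of the cover:
  A12={d} A13={a,g} A14={b} A15={c} A23={f} A45={h}
C dims 5,6; δ0: rk 5, SNF 1^4·2
Ȟ^0 = (5 − 5) − 0 = 0, so Ȟ^0 ≅ 0
Ȟ^1 = (6 − 0) − 5 = 1 plus torsion [2], so Ȟ^1 ≅ Z ⊕ Z/2
Ȟ^2 = (0 − 0) − 0 = 0, so Ȟ^2 ≅ 0


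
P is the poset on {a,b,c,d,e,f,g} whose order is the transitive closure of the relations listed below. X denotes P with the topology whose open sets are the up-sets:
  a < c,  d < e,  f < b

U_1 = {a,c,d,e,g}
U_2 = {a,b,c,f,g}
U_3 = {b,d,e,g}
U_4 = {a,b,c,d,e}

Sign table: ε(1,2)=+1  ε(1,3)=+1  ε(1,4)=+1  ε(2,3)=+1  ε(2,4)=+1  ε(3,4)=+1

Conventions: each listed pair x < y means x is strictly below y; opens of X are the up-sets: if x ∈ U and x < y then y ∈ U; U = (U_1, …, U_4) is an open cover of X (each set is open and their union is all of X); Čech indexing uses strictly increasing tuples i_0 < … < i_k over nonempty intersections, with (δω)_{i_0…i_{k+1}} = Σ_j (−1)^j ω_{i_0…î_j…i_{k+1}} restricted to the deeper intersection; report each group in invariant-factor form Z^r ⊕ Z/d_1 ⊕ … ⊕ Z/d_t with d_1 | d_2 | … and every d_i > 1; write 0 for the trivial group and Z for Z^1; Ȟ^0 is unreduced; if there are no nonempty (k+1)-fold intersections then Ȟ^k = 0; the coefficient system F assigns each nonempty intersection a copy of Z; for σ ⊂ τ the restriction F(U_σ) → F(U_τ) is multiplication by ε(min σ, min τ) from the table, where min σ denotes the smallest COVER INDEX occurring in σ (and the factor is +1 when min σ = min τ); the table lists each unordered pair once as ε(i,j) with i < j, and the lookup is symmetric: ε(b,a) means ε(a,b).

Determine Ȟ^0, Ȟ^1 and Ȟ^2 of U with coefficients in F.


Ȟ^0(U;F) ≅ Z, Ȟ^1(U;F) ≅ 0 and Ȟ^2(U;F) ≅ Z

nerve of the cover:
  U12={a,c,g} U13={d,e,g} U14={a,c,d,e} U23={b,g} U24={a,b,c} U34={b,d,e}
  U123={g} U124={a,c} U134={d,e} U234={b}
C dims 4,6,4; δ0: rk 3, SNF 1^3; δ1: rk 3, SNF 1^3
Ȟ^0 = (4 − 3) − 0 = 1, so Ȟ^0 ≅ Z
Ȟ^1 = (6 − 3) − 3 = 0, so Ȟ^1 ≅ 0
Ȟ^2 = (4 − 0) − 3 = 1, so Ȟ^2 ≅ Z


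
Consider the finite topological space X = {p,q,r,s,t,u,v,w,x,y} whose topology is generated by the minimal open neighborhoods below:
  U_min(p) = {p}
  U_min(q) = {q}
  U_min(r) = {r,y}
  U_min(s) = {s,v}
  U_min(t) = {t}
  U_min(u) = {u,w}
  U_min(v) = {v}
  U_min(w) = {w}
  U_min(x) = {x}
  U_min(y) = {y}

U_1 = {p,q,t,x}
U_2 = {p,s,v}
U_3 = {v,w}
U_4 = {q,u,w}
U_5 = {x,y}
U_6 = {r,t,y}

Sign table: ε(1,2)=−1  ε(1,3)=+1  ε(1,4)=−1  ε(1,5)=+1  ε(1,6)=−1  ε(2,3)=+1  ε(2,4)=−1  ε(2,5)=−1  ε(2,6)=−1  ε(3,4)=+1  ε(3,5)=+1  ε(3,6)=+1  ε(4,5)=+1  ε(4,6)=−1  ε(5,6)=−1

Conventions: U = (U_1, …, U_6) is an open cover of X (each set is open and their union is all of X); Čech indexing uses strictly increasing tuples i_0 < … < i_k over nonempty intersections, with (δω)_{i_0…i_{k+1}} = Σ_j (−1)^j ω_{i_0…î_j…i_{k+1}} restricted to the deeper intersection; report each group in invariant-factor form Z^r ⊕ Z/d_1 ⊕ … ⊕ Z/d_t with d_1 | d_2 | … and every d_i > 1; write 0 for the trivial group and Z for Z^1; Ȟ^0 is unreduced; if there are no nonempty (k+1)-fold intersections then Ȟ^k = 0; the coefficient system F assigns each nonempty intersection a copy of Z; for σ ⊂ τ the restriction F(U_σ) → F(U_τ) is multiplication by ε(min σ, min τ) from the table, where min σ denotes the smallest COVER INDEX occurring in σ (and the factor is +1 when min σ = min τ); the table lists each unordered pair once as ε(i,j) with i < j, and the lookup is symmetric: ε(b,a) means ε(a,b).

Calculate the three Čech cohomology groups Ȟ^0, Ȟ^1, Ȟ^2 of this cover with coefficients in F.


intersection data:
  U12={p} U14={q} U15={x} U16={t} U23={v} U34={w} U56={y}
C dims 6,7; δ0: rk 5, SNF 1^5
Ȟ^0 = (6 − 5) − 0 = 1, so Ȟ^0 ≅ Z
Ȟ^1 = (7 − 0) − 5 = 2, so Ȟ^1 ≅ Z^2
Ȟ^2 = (0 − 0) − 0 = 0, so Ȟ^2 ≅ 0

Ȟ^0 = Z,  Ȟ^1 = Z^2,  Ȟ^2 = 0


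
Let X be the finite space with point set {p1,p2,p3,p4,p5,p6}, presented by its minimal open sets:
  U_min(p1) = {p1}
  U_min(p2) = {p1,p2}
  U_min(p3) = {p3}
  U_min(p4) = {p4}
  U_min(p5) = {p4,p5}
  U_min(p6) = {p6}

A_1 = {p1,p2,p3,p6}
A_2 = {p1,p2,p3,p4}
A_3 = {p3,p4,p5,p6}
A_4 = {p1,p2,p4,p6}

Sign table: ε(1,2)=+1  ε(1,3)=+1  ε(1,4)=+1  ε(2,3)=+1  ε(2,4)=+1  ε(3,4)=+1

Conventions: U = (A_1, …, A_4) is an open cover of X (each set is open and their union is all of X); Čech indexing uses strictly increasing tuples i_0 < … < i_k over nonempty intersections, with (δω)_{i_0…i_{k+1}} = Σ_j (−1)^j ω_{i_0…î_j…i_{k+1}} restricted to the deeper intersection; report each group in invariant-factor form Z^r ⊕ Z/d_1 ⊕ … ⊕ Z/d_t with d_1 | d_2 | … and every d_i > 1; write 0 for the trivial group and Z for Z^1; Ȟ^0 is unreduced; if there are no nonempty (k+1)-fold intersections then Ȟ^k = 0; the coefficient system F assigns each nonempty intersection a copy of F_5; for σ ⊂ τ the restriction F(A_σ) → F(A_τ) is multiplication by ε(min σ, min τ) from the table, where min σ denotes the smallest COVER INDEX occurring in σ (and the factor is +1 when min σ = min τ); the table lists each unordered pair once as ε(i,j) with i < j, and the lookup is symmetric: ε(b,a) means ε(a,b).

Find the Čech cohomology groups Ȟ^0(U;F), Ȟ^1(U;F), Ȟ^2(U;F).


Ȟ^0(U;F) ≅ Z/5, Ȟ^1(U;F) ≅ 0, Ȟ^2(U;F) ≅ Z/5

nerve simplices:
  A12={p1,p2,p3} A13={p3,p6} A14={p1,p2,p6} A23={p3,p4} A24={p1,p2,p4} A34={p4,p6}
  A123={p3} A124={p1,p2} A134={p6} A234={p4}
C dims 4,6,4; δ0: rk_F5 3; δ1: rk_F5 3
degree 0: 4−3−0 = 1 → Ȟ^0 ≅ Z/5
degree 1: 6−3−3 = 0 → Ȟ^1 ≅ 0
degree 2: 4−0−3 = 1 → Ȟ^2 ≅ Z/5


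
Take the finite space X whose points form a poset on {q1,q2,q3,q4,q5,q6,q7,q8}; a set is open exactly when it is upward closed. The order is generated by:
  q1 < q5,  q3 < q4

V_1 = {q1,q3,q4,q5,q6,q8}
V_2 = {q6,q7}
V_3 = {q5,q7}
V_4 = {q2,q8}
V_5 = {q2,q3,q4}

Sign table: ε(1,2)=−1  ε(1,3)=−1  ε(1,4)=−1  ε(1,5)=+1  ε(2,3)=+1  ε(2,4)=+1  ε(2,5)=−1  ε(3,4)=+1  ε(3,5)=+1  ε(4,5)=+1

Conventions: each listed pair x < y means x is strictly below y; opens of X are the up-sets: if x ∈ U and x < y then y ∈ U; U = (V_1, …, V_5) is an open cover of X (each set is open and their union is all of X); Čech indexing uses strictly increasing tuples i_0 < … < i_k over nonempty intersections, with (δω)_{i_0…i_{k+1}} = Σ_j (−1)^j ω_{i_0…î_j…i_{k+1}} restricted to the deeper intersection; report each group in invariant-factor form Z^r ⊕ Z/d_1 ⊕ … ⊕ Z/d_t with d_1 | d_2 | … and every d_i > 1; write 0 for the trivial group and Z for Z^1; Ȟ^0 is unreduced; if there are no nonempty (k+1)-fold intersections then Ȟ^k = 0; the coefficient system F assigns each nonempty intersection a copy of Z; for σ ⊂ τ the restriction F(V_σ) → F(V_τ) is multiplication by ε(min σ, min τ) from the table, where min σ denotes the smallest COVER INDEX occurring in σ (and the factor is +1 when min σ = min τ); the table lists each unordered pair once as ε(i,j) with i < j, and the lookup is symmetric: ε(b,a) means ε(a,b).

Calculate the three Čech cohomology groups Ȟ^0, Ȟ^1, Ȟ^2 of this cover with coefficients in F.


Ȟ^0 = 0, Ȟ^1 = Z ⊕ Z/2, Ȟ^2 = 0

intersection data:
  V12={q6} V13={q5} V14={q8} V15={q3,q4} V23={q7} V45={q2}
C dims 5,6; δ0: rk 5, SNF 1^4·2
Ȟ^0 = (5 − 5) − 0 = 0, so Ȟ^0 ≅ 0
Ȟ^1 = (6 − 0) − 5 = 1 plus torsion [2], so Ȟ^1 ≅ Z ⊕ Z/2
Ȟ^2 = (0 − 0) − 0 = 0, so Ȟ^2 ≅ 0


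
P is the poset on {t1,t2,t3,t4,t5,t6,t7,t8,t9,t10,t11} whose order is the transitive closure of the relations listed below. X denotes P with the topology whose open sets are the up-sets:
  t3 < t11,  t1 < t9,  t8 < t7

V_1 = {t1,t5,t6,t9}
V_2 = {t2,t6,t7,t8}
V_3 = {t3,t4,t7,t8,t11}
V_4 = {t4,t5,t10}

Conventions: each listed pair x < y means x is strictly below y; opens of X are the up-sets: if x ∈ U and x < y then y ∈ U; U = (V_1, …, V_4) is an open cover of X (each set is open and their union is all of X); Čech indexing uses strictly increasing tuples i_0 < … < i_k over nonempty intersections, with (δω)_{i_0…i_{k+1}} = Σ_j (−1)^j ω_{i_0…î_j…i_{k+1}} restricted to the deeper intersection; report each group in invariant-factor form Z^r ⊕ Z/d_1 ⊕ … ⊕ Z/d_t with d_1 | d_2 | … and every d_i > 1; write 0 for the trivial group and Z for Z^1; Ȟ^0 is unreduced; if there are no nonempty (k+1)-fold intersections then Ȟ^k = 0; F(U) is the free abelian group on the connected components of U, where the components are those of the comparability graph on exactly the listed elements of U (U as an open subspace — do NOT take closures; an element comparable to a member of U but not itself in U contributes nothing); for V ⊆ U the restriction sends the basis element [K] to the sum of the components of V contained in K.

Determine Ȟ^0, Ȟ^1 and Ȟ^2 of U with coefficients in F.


Ȟ^0(U;F) ≅ Z^8; Ȟ^1(U;F) ≅ 0; Ȟ^2(U;F) ≅ 0

intersection data:
  V12={t6} V14={t5} V23={t7,t8} V34={t4}
components per intersection:
  V1: {t1,t9} {t5} {t6}
  V2: {t2} {t6} {t7,t8}
  V3: {t3,t11} {t4} {t7,t8}
  V4: {t4} {t5} {t10}
  V12: {t6}
  V14: {t5}
  V23: {t7,t8}
  V34: {t4}
C dims 12,4; δ0: rk 4, SNF 1^4
Ȟ^0 = (12 − 4) − 0 = 8, so Ȟ^0 ≅ Z^8
Ȟ^1 = (4 − 0) − 4 = 0, so Ȟ^1 ≅ 0
Ȟ^2 = (0 − 0) − 0 = 0, so Ȟ^2 ≅ 0


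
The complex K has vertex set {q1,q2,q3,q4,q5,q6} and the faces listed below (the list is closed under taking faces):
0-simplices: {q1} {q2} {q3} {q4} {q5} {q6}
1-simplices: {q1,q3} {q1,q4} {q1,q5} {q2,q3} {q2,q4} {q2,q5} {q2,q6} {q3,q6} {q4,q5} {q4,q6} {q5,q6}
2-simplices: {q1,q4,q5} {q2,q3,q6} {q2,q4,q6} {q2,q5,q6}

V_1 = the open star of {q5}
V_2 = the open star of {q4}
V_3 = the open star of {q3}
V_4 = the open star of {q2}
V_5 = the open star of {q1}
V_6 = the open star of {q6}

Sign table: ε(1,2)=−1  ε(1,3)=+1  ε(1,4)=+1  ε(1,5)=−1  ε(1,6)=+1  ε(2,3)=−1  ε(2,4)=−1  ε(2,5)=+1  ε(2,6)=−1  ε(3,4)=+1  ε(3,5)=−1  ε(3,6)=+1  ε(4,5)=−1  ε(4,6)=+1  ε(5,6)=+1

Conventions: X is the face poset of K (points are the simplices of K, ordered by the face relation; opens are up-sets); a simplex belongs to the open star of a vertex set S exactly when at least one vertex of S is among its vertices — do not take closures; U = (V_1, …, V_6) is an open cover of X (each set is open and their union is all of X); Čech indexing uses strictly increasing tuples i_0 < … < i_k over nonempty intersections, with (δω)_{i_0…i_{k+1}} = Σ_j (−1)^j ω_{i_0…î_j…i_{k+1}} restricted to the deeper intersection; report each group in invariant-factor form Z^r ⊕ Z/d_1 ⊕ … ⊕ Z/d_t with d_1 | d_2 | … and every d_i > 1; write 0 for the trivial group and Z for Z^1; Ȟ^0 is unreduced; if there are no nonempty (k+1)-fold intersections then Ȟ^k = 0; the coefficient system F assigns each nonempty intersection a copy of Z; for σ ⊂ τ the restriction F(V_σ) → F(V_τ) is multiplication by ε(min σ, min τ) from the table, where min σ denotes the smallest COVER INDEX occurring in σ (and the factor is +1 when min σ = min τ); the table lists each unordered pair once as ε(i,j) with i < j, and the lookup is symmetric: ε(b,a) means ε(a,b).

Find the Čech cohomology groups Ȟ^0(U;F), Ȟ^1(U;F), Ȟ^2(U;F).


Ȟ^0 ≅ Z,  Ȟ^1 ≅ Z^2,  Ȟ^2 ≅ 0

nonempty intersections:
  V1={{q5},{q1,q5},{q2,q5},{q4,q5},{q5,q6},{q1,q4,q5},{q2,q5,q6}} V2={{q4},{q1,q4},{q2,q4},{q4,q5},{q4,q6},{q1,q4,q5},{q2,q4,q6}} V3={{q3},{q1,q3},{q2,q3},{q3,q6},{q2,q3,q6}} V4={{q2},{q2,q3},{q2,q4},{q2,q5},{q2,q6},{q2,q3,q6},{q2,q4,q6},{q2,q5,q6}} V5={{q1},{q1,q3},{q1,q4},{q1,q5},{q1,q4,q5}} V6={{q6},{q2,q6},{q3,q6},{q4,q6},{q5,q6},{q2,q3,q6},{q2,q4,q6},{q2,q5,q6}}
  V12={{q4,q5},{q1,q4,q5}} V14={{q2,q5},{q2,q5,q6}} V15={{q1,q5},{q1,q4,q5}} V16={{q5,q6},{q2,q5,q6}} V24={{q2,q4},{q2,q4,q6}} V25={{q1,q4},{q1,q4,q5}} V26={{q4,q6},{q2,q4,q6}} V34={{q2,q3},{q2,q3,q6}} V35={{q1,q3}} V36={{q3,q6},{q2,q3,q6}} V46={{q2,q6},{q2,q3,q6},{q2,q4,q6},{q2,q5,q6}}
  V125={{q1,q4,q5}} V146={{q2,q5,q6}} V246={{q2,q4,q6}} V346={{q2,q3,q6}}
C dims 6,11,4; δ0: rk 5, SNF 1^5; δ1: rk 4, SNF 1^4
Ȟ^0: (6−5)−0=1 ⇒ Z
Ȟ^1: (11−4)−5=2 ⇒ Z^2
Ȟ^2: (4−0)−4=0 ⇒ 0


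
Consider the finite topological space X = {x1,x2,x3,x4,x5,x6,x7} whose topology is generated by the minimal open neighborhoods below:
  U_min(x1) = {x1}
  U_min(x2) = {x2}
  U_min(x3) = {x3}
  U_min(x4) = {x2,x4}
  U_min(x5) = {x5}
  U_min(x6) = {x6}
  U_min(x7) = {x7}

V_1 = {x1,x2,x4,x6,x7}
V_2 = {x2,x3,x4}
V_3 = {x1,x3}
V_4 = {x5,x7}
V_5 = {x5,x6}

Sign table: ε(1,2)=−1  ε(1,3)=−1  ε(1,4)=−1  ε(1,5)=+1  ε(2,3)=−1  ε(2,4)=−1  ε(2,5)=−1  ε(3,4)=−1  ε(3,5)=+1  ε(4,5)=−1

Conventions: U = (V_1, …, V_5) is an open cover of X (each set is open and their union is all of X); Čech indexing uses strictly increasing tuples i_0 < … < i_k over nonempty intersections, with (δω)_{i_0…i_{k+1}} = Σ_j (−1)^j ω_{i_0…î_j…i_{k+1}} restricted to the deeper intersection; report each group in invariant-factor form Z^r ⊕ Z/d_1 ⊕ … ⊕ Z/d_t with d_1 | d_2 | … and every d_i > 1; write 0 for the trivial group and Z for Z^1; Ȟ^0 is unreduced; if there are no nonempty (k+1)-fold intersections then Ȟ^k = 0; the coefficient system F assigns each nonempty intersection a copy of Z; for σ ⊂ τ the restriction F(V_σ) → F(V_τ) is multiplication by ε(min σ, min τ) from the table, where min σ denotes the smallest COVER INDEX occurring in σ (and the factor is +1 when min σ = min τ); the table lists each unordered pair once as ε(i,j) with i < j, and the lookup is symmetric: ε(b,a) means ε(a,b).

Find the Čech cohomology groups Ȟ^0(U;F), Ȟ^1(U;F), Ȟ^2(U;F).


Ȟ^0 = 0,  Ȟ^1 = Z ⊕ Z/2,  Ȟ^2 = 0

nerve of the cover:
  V12={x2,x4} V13={x1} V14={x7} V15={x6} V23={x3} V45={x5}
C dims 5,6; δ0: rk 5, SNF 1^4·2
Ȟ^0 = (5 − 5) − 0 = 0, so Ȟ^0 ≅ 0
Ȟ^1 = (6 − 0) − 5 = 1 plus torsion [2], so Ȟ^1 ≅ Z ⊕ Z/2
Ȟ^2 = (0 − 0) − 0 = 0, so Ȟ^2 ≅ 0


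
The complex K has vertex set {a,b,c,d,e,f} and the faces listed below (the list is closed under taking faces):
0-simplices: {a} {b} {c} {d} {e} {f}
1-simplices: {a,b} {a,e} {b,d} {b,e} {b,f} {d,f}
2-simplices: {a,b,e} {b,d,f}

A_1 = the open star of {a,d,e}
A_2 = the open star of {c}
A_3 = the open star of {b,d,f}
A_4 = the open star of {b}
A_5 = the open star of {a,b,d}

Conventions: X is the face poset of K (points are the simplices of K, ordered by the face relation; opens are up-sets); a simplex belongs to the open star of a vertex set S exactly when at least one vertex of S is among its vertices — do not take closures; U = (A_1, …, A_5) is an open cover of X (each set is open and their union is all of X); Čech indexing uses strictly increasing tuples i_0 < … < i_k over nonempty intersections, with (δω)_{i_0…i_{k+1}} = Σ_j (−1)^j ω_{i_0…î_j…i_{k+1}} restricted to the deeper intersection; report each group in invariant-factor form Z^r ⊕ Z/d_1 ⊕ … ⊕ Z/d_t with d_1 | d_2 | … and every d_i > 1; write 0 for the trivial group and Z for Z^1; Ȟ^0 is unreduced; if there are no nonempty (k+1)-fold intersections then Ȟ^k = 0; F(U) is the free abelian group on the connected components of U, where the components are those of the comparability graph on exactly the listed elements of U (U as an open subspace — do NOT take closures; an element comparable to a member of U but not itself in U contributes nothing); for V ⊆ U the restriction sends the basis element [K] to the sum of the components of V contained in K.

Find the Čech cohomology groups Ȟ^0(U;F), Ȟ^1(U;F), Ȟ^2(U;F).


intersection data:
  A1={{a},{d},{e},{a,b},{a,e},{b,d},{b,e},{d,f},{a,b,e},{b,d,f}} A2={{c}} A3={{b},{d},{f},{a,b},{b,d},{b,e},{b,f},{d,f},{a,b,e},{b,d,f}} A4={{b},{a,b},{b,d},{b,e},{b,f},{a,b,e},{b,d,f}} A5={{a},{b},{d},{a,b},{a,e},{b,d},{b,e},{b,f},{d,f},{a,b,e},{b,d,f}}
  A13={{d},{a,b},{b,d},{b,e},{d,f},{a,b,e},{b,d,f}} A14={{a,b},{b,d},{b,e},{a,b,e},{b,d,f}} A15={{a},{d},{a,b},{a,e},{b,d},{b,e},{d,f},{a,b,e},{b,d,f}} A34={{b},{a,b},{b,d},{b,e},{b,f},{a,b,e},{b,d,f}} A35={{b},{d},{a,b},{b,d},{b,e},{b,f},{d,f},{a,b,e},{b,d,f}} A45={{b},{a,b},{b,d},{b,e},{b,f},{a,b,e},{b,d,f}}
  A134={{a,b},{b,d},{b,e},{a,b,e},{b,d,f}} A135={{d},{a,b},{b,d},{b,e},{d,f},{a,b,e},{b,d,f}} A145={{a,b},{b,d},{b,e},{a,b,e},{b,d,f}} A345={{b},{a,b},{b,d},{b,e},{b,f},{a,b,e},{b,d,f}}
  A1345={{a,b},{b,d},{b,e},{a,b,e},{b,d,f}}
components per intersection:
  A1: {{a},{e},{a,b},{a,e},{b,e},{a,b,e}} {{d},{b,d},{d,f},{b,d,f}}
  A2: {{c}}
  A3: {{b},{d},{f},{a,b},{b,d},{b,e},{b,f},{d,f},{a,b,e},{b,d,f}}
  A4: {{b},{a,b},{b,d},{b,e},{b,f},{a,b,e},{b,d,f}}
  A5: {{a},{b},{d},{a,b},{a,e},{b,d},{b,e},{b,f},{d,f},{a,b,e},{b,d,f}}
  A13: {{d},{b,d},{d,f},{b,d,f}} {{a,b},{b,e},{a,b,e}}
  A14: {{a,b},{b,e},{a,b,e}} {{b,d},{b,d,f}}
  A15: {{a},{a,b},{a,e},{b,e},{a,b,e}} {{d},{b,d},{d,f},{b,d,f}}
  A34: {{b},{a,b},{b,d},{b,e},{b,f},{a,b,e},{b,d,f}}
  A35: {{b},{d},{a,b},{b,d},{b,e},{b,f},{d,f},{a,b,e},{b,d,f}}
  A45: {{b},{a,b},{b,d},{b,e},{b,f},{a,b,e},{b,d,f}}
  A134: {{a,b},{b,e},{a,b,e}} {{b,d},{b,d,f}}
  A135: {{d},{b,d},{d,f},{b,d,f}} {{a,b},{b,e},{a,b,e}}
  A145: {{a,b},{b,e},{a,b,e}} {{b,d},{b,d,f}}
  A345: {{b},{a,b},{b,d},{b,e},{b,f},{a,b,e},{b,d,f}}
  A1345: {{a,b},{b,e},{a,b,e}} {{b,d},{b,d,f}}
C dims 6,9,7,2; δ0: rk 4, SNF 1^4; δ1: rk 5, SNF 1^5; δ2: rk 2, SNF 1^2
Ȟ^0 = (6 − 4) − 0 = 2, so Ȟ^0 ≅ Z^2
Ȟ^1 = (9 − 5) − 4 = 0, so Ȟ^1 ≅ 0
Ȟ^2 = (7 − 2) − 5 = 0, so Ȟ^2 ≅ 0

Ȟ^0 ≅ Z^2; Ȟ^1 ≅ 0; Ȟ^2 ≅ 0


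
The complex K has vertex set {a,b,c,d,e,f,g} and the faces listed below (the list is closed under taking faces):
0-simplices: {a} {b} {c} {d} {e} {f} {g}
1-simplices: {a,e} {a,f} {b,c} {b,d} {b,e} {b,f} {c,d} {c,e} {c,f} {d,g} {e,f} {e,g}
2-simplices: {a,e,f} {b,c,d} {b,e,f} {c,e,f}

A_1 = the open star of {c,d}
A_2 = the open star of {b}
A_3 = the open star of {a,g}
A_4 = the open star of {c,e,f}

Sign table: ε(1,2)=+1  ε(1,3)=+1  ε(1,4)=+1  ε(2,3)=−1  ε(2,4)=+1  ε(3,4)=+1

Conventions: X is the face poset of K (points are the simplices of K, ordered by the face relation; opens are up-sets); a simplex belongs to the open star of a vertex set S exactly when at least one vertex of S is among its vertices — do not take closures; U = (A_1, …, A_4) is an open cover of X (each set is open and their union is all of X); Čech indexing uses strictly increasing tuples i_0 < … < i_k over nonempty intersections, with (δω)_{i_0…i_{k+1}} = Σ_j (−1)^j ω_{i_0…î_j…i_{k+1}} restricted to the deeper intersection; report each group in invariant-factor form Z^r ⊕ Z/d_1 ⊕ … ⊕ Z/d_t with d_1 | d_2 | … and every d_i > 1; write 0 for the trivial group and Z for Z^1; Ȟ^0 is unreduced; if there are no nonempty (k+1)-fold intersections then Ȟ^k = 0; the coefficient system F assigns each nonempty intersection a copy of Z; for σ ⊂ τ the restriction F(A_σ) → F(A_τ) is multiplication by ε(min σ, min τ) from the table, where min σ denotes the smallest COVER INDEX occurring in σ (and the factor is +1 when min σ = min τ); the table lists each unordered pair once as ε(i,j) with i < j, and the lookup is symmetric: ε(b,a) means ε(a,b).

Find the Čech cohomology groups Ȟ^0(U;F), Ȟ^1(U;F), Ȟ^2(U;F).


Ȟ^0 ≅ Z,  Ȟ^1 ≅ Z,  Ȟ^2 ≅ 0

nerve simplices:
  A1={{c},{d},{b,c},{b,d},{c,d},{c,e},{c,f},{d,g},{b,c,d},{c,e,f}} A2={{b},{b,c},{b,d},{b,e},{b,f},{b,c,d},{b,e,f}} A3={{a},{g},{a,e},{a,f},{d,g},{e,g},{a,e,f}} A4={{c},{e},{f},{a,e},{a,f},{b,c},{b,e},{b,f},{c,d},{c,e},{c,f},{e,f},{e,g},{a,e,f},{b,c,d},{b,e,f},{c,e,f}}
  A12={{b,c},{b,d},{b,c,d}} A13={{d,g}} A14={{c},{b,c},{c,d},{c,e},{c,f},{b,c,d},{c,e,f}} A24={{b,c},{b,e},{b,f},{b,c,d},{b,e,f}} A34={{a,e},{a,f},{e,g},{a,e,f}}
  A124={{b,c},{b,c,d}}
C dims 4,5,1; δ0: rk 3, SNF 1^3; δ1: rk 1, SNF 1^1
degree 0: 4−3−0 = 1 → Ȟ^0 ≅ Z
degree 1: 5−1−3 = 1 → Ȟ^1 ≅ Z
degree 2: 1−0−1 = 0 → Ȟ^2 ≅ 0


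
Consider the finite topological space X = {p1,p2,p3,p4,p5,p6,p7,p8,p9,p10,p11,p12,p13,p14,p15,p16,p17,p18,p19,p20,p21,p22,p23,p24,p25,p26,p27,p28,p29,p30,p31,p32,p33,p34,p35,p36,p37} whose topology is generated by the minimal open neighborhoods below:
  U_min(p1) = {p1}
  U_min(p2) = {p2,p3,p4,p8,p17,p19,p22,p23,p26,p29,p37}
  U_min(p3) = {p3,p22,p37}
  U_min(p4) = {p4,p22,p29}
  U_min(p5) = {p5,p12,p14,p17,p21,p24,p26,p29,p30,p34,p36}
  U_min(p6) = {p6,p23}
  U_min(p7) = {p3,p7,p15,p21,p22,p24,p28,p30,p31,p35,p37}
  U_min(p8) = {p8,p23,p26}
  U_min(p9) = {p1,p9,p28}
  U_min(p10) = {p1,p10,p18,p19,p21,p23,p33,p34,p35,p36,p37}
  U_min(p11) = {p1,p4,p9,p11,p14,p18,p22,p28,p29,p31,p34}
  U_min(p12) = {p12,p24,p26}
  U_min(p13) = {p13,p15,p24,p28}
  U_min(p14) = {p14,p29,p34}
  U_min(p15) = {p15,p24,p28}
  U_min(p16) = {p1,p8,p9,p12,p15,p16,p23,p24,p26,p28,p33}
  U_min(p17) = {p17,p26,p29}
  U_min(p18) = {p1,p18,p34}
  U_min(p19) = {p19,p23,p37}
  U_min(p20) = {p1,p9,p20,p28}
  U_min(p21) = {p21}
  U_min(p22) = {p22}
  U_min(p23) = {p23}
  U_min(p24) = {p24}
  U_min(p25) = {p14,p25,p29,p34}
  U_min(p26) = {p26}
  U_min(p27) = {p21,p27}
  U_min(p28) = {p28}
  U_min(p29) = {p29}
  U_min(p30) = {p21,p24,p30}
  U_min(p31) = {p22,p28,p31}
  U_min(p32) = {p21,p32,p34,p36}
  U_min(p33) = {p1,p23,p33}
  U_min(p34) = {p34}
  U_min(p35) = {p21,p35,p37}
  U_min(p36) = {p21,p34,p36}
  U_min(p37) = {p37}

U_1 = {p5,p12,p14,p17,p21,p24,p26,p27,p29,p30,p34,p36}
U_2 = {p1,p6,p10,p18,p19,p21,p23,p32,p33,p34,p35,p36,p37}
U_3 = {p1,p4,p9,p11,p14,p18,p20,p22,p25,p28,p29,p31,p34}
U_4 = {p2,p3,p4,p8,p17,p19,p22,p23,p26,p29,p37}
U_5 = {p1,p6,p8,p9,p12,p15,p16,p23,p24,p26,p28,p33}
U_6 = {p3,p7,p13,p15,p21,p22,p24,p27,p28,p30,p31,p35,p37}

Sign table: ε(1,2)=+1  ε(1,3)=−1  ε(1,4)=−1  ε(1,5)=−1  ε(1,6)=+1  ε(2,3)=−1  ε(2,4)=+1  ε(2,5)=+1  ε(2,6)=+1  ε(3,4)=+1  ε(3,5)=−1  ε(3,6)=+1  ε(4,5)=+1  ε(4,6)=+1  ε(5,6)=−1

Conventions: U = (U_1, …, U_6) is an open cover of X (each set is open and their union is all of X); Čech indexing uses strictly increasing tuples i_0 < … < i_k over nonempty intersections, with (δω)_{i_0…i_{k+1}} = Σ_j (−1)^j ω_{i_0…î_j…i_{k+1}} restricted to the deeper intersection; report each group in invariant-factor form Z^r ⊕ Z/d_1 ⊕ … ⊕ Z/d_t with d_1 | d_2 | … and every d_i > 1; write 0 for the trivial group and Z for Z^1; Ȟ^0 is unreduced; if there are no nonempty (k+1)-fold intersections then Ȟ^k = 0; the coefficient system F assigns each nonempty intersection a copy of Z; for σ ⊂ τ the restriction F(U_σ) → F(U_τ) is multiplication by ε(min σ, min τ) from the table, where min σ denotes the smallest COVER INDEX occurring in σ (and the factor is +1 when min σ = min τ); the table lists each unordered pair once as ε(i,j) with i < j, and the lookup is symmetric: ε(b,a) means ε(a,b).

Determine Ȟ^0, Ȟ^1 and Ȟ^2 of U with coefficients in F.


nonempty intersections:
  U12={p21,p34,p36} U13={p14,p29,p34} U14={p17,p26,p29} U15={p12,p24,p26} U16={p21,p24,p27,p30} U23={p1,p18,p34} U24={p19,p23,p37} U25={p1,p6,p23,p33} U26={p21,p35,p37} U34={p4,p22,p29} U35={p1,p9,p28} U36={p22,p28,p31} U45={p8,p23,p26} U46={p3,p22,p37} U56={p15,p24,p28}
  U123={p34} U126={p21} U134={p29} U145={p26} U156={p24} U235={p1} U245={p23} U246={p37} U346={p22} U356={p28}
C dims 6,15,10; δ0: rk 6, SNF 1^5·2; δ1: rk 9, SNF 1^9
Ȟ^0: (6−6)−0=0 ⇒ 0
Ȟ^1: (15−9)−6=0 plus torsion [2] ⇒ Z/2
Ȟ^2: (10−0)−9=1 ⇒ Z

Ȟ^0 ≅ 0; Ȟ^1 ≅ Z/2; Ȟ^2 ≅ Z


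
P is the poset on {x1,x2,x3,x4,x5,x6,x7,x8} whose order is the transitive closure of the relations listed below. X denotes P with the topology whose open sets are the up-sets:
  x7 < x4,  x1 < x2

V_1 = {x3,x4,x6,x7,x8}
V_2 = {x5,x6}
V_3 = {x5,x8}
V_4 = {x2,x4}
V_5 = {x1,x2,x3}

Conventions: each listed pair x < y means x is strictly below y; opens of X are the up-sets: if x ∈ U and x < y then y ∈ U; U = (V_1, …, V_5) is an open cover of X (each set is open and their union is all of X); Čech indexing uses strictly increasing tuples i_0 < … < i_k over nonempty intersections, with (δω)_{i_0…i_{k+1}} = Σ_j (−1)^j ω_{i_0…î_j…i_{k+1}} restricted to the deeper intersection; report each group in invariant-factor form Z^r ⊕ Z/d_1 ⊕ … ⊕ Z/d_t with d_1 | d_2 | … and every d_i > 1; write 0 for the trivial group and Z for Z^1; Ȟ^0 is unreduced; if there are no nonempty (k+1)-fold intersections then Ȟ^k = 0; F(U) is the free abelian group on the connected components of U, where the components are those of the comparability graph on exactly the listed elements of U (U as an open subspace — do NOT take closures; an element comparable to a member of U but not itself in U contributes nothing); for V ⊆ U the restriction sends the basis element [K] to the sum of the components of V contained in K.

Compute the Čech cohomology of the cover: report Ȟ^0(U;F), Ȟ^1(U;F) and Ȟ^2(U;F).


Ȟ^0 = Z^6,  Ȟ^1 = 0,  Ȟ^2 = 0

nonempty intersections:
  V12={x6} V13={x8} V14={x4} V15={x3} V23={x5} V45={x2}
components per intersection:
  V1: {x3} {x4,x7} {x6} {x8}
  V2: {x5} {x6}
  V3: {x5} {x8}
  V4: {x2} {x4}
  V5: {x1,x2} {x3}
  V12: {x6}
  V13: {x8}
  V14: {x4}
  V15: {x3}
  V23: {x5}
  V45: {x2}
C dims 12,6; δ0: rk 6, SNF 1^6
Ȟ^0: (12−6)−0=6 ⇒ Z^6
Ȟ^1: (6−0)−6=0 ⇒ 0
Ȟ^2: (0−0)−0=0 ⇒ 0


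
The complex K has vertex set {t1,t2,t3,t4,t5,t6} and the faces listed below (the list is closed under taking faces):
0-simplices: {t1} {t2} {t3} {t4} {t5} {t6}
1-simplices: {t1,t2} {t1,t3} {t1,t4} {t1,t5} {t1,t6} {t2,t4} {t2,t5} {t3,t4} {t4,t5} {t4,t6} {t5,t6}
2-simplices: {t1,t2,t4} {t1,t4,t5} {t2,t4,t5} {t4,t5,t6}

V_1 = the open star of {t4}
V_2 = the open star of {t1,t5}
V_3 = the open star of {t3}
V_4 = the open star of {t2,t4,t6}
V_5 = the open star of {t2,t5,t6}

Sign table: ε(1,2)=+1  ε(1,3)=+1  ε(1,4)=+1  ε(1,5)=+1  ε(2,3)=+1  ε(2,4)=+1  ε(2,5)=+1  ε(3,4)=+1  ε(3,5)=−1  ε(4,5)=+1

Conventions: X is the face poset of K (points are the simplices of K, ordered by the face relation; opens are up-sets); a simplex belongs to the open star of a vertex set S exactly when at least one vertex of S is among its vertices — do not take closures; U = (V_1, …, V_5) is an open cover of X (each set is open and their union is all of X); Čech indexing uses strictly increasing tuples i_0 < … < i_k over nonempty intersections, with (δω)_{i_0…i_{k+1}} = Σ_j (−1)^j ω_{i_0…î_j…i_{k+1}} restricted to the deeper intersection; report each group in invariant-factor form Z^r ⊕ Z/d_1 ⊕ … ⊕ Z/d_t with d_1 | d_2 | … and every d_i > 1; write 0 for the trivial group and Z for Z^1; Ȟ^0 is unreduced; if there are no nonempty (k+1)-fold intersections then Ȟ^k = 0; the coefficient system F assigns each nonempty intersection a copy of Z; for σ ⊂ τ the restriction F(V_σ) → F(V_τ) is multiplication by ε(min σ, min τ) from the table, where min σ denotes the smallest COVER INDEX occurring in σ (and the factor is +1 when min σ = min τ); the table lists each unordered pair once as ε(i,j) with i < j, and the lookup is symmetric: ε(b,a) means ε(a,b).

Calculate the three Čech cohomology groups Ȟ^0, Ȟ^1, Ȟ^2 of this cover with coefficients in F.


Ȟ^0(U;F) ≅ Z, Ȟ^1(U;F) ≅ Z, Ȟ^2(U;F) ≅ 0

intersection data:
  V1={{t4},{t1,t4},{t2,t4},{t3,t4},{t4,t5},{t4,t6},{t1,t2,t4},{t1,t4,t5},{t2,t4,t5},{t4,t5,t6}} V2={{t1},{t5},{t1,t2},{t1,t3},{t1,t4},{t1,t5},{t1,t6},{t2,t5},{t4,t5},{t5,t6},{t1,t2,t4},{t1,t4,t5},{t2,t4,t5},{t4,t5,t6}} V3={{t3},{t1,t3},{t3,t4}} V4={{t2},{t4},{t6},{t1,t2},{t1,t4},{t1,t6},{t2,t4},{t2,t5},{t3,t4},{t4,t5},{t4,t6},{t5,t6},{t1,t2,t4},{t1,t4,t5},{t2,t4,t5},{t4,t5,t6}} V5={{t2},{t5},{t6},{t1,t2},{t1,t5},{t1,t6},{t2,t4},{t2,t5},{t4,t5},{t4,t6},{t5,t6},{t1,t2,t4},{t1,t4,t5},{t2,t4,t5},{t4,t5,t6}}
  V12={{t1,t4},{t4,t5},{t1,t2,t4},{t1,t4,t5},{t2,t4,t5},{t4,t5,t6}} V13={{t3,t4}} V14={{t4},{t1,t4},{t2,t4},{t3,t4},{t4,t5},{t4,t6},{t1,t2,t4},{t1,t4,t5},{t2,t4,t5},{t4,t5,t6}} V15={{t2,t4},{t4,t5},{t4,t6},{t1,t2,t4},{t1,t4,t5},{t2,t4,t5},{t4,t5,t6}} V23={{t1,t3}} V24={{t1,t2},{t1,t4},{t1,t6},{t2,t5},{t4,t5},{t5,t6},{t1,t2,t4},{t1,t4,t5},{t2,t4,t5},{t4,t5,t6}} V25={{t5},{t1,t2},{t1,t5},{t1,t6},{t2,t5},{t4,t5},{t5,t6},{t1,t2,t4},{t1,t4,t5},{t2,t4,t5},{t4,t5,t6}} V34={{t3,t4}} V45={{t2},{t6},{t1,t2},{t1,t6},{t2,t4},{t2,t5},{t4,t5},{t4,t6},{t5,t6},{t1,t2,t4},{t1,t4,t5},{t2,t4,t5},{t4,t5,t6}}
  V124={{t1,t4},{t4,t5},{t1,t2,t4},{t1,t4,t5},{t2,t4,t5},{t4,t5,t6}} V125={{t4,t5},{t1,t2,t4},{t1,t4,t5},{t2,t4,t5},{t4,t5,t6}} V134={{t3,t4}} V145={{t2,t4},{t4,t5},{t4,t6},{t1,t2,t4},{t1,t4,t5},{t2,t4,t5},{t4,t5,t6}} V245={{t1,t2},{t1,t6},{t2,t5},{t4,t5},{t5,t6},{t1,t2,t4},{t1,t4,t5},{t2,t4,t5},{t4,t5,t6}}
  V1245={{t4,t5},{t1,t2,t4},{t1,t4,t5},{t2,t4,t5},{t4,t5,t6}}
C dims 5,9,5,1; δ0: rk 4, SNF 1^4; δ1: rk 4, SNF 1^4; δ2: rk 1, SNF 1^1
Ȟ^0 = (5 − 4) − 0 = 1, so Ȟ^0 ≅ Z
Ȟ^1 = (9 − 4) − 4 = 1, so Ȟ^1 ≅ Z
Ȟ^2 = (5 − 1) − 4 = 0, so Ȟ^2 ≅ 0


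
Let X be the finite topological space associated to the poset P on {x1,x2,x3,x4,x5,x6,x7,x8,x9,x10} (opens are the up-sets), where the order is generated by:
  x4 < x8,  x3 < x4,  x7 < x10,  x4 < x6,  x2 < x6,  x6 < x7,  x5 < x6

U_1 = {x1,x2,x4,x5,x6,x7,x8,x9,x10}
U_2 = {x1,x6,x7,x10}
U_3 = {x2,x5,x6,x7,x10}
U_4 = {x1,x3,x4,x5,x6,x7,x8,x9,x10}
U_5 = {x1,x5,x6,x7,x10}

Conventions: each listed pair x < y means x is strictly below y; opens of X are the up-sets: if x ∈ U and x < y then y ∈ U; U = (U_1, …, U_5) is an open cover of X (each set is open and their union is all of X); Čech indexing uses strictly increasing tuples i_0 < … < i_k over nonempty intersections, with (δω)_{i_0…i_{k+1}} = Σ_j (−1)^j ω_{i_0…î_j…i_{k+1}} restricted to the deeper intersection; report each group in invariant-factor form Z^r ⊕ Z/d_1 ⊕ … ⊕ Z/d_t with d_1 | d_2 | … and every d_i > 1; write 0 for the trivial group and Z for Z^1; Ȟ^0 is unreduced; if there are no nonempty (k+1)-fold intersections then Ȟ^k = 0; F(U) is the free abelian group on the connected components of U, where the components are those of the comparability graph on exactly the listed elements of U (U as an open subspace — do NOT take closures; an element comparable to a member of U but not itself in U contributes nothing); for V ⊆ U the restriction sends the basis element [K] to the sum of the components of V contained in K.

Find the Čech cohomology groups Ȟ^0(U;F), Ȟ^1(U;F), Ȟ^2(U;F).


cover nerve:
  U12={x1,x6,x7,x10} U13={x2,x5,x6,x7,x10} U14={x1,x4,x5,x6,x7,x8,x9,x10} U15={x1,x5,x6,x7,x10} U23={x6,x7,x10} U24={x1,x6,x7,x10} U25={x1,x6,x7,x10} U34={x5,x6,x7,x10} U35={x5,x6,x7,x10} U45={x1,x5,x6,x7,x10}
  U123={x6,x7,x10} U124={x1,x6,x7,x10} U125={x1,x6,x7,x10} U134={x5,x6,x7,x10} U135={x5,x6,x7,x10} U145={x1,x5,x6,x7,x10} U234={x6,x7,x10} U235={x6,x7,x10} U245={x1,x6,x7,x10} U345={x5,x6,x7,x10}
  U1234={x6,x7,x10} U1235={x6,x7,x10} U1245={x1,x6,x7,x10} U1345={x5,x6,x7,x10} U2345={x6,x7,x10}
  U12345={x6,x7,x10}
components per intersection:
  U1: {x1} {x2,x4,x5,x6,x7,x8,x10} {x9}
  U2: {x1} {x6,x7,x10}
  U3: {x2,x5,x6,x7,x10}
  U4: {x1} {x3,x4,x5,x6,x7,x8,x10} {x9}
  U5: {x1} {x5,x6,x7,x10}
  U12: {x1} {x6,x7,x10}
  U13: {x2,x5,x6,x7,x10}
  U14: {x1} {x4,x5,x6,x7,x8,x10} {x9}
  U15: {x1} {x5,x6,x7,x10}
  U23: {x6,x7,x10}
  U24: {x1} {x6,x7,x10}
  U25: {x1} {x6,x7,x10}
  U34: {x5,x6,x7,x10}
  U35: {x5,x6,x7,x10}
  U45: {x1} {x5,x6,x7,x10}
  U123: {x6,x7,x10}
  U124: {x1} {x6,x7,x10}
  U125: {x1} {x6,x7,x10}
  U134: {x5,x6,x7,x10}
  U135: {x5,x6,x7,x10}
  U145: {x1} {x5,x6,x7,x10}
  U234: {x6,x7,x10}
  U235: {x6,x7,x10}
  U245: {x1} {x6,x7,x10}
  U345: {x5,x6,x7,x10}
  U1234: {x6,x7,x10}
  U1235: {x6,x7,x10}
  U1245: {x1} {x6,x7,x10}
  U1345: {x5,x6,x7,x10}
  U2345: {x6,x7,x10}
  U12345: {x6,x7,x10}
C dims 11,17,14,6; δ0: rk 8, SNF 1^8; δ1: rk 9, SNF 1^9; δ2: rk 5, SNF 1^5
Ȟ^0: (11−8)−0=3 ⇒ Z^3
Ȟ^1: (17−9)−8=0 ⇒ 0
Ȟ^2: (14−5)−9=0 ⇒ 0

Ȟ^0 = Z^3, Ȟ^1 = 0, Ȟ^2 = 0


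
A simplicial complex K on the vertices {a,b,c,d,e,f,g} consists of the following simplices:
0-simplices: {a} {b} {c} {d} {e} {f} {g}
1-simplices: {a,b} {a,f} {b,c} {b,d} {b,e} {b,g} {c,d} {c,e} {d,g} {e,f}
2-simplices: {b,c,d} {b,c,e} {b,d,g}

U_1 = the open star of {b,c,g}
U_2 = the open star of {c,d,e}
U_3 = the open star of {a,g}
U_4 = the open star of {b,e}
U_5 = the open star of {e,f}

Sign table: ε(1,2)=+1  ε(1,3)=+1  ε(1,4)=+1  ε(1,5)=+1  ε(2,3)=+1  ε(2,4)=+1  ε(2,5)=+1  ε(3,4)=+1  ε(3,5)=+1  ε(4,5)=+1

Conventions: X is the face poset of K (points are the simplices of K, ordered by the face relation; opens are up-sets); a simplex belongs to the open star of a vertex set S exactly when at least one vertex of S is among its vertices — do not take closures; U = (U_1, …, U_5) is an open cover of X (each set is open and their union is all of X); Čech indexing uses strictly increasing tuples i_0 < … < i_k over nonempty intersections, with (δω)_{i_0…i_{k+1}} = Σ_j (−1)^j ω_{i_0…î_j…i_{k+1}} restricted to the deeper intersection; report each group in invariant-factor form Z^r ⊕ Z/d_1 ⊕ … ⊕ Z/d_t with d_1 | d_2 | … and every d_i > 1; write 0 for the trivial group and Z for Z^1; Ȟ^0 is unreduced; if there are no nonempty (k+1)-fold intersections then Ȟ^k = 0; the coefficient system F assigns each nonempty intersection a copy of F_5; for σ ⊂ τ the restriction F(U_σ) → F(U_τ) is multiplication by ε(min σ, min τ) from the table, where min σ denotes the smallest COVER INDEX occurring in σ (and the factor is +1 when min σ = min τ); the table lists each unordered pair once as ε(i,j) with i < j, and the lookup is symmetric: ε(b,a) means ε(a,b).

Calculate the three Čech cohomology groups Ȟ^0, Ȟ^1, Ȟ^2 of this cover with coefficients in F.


Ȟ^0 = Z/5, Ȟ^1 = Z/5 and Ȟ^2 = 0

nerve simplices:
  U1={{b},{c},{g},{a,b},{b,c},{b,d},{b,e},{b,g},{c,d},{c,e},{d,g},{b,c,d},{b,c,e},{b,d,g}} U2={{c},{d},{e},{b,c},{b,d},{b,e},{c,d},{c,e},{d,g},{e,f},{b,c,d},{b,c,e},{b,d,g}} U3={{a},{g},{a,b},{a,f},{b,g},{d,g},{b,d,g}} U4={{b},{e},{a,b},{b,c},{b,d},{b,e},{b,g},{c,e},{e,f},{b,c,d},{b,c,e},{b,d,g}} U5={{e},{f},{a,f},{b,e},{c,e},{e,f},{b,c,e}}
  U12={{c},{b,c},{b,d},{b,e},{c,d},{c,e},{d,g},{b,c,d},{b,c,e},{b,d,g}} U13={{g},{a,b},{b,g},{d,g},{b,d,g}} U14={{b},{a,b},{b,c},{b,d},{b,e},{b,g},{c,e},{b,c,d},{b,c,e},{b,d,g}} U15={{b,e},{c,e},{b,c,e}} U23={{d,g},{b,d,g}} U24={{e},{b,c},{b,d},{b,e},{c,e},{e,f},{b,c,d},{b,c,e},{b,d,g}} U25={{e},{b,e},{c,e},{e,f},{b,c,e}} U34={{a,b},{b,g},{b,d,g}} U35={{a,f}} U45={{e},{b,e},{c,e},{e,f},{b,c,e}}
  U123={{d,g},{b,d,g}} U124={{b,c},{b,d},{b,e},{c,e},{b,c,d},{b,c,e},{b,d,g}} U125={{b,e},{c,e},{b,c,e}} U134={{a,b},{b,g},{b,d,g}} U145={{b,e},{c,e},{b,c,e}} U234={{b,d,g}} U245={{e},{b,e},{c,e},{e,f},{b,c,e}}
  U1234={{b,d,g}} U1245={{b,e},{c,e},{b,c,e}}
C dims 5,10,7,2; δ0: rk_F5 4; δ1: rk_F5 5; δ2: rk_F5 2
degree 0: 5−4−0 = 1 → Ȟ^0 ≅ Z/5
degree 1: 10−5−4 = 1 → Ȟ^1 ≅ Z/5
degree 2: 7−2−5 = 0 → Ȟ^2 ≅ 0


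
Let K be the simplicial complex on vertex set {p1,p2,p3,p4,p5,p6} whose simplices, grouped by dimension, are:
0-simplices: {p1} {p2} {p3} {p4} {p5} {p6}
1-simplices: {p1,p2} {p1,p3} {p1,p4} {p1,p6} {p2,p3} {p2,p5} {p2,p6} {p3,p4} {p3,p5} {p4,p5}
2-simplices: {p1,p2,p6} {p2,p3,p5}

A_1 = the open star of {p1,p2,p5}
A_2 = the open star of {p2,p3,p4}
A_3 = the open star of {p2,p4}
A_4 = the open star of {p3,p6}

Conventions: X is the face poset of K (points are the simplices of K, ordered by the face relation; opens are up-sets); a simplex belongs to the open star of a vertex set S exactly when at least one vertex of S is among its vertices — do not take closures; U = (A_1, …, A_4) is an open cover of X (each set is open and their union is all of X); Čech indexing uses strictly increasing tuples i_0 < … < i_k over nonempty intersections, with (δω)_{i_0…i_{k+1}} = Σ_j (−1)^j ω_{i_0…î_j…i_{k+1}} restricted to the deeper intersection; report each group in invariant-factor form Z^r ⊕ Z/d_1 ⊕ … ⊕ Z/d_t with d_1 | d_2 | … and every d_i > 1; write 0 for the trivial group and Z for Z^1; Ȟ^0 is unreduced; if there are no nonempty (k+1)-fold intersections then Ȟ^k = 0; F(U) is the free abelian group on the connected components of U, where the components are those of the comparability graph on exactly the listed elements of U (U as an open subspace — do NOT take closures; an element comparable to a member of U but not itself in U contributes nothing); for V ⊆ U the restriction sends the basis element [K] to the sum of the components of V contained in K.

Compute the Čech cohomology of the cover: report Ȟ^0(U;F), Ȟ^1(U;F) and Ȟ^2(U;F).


Ȟ^0 ≅ Z; Ȟ^1 ≅ Z^3; Ȟ^2 ≅ 0

nerve simplices:
  A1={{p1},{p2},{p5},{p1,p2},{p1,p3},{p1,p4},{p1,p6},{p2,p3},{p2,p5},{p2,p6},{p3,p5},{p4,p5},{p1,p2,p6},{p2,p3,p5}} A2={{p2},{p3},{p4},{p1,p2},{p1,p3},{p1,p4},{p2,p3},{p2,p5},{p2,p6},{p3,p4},{p3,p5},{p4,p5},{p1,p2,p6},{p2,p3,p5}} A3={{p2},{p4},{p1,p2},{p1,p4},{p2,p3},{p2,p5},{p2,p6},{p3,p4},{p4,p5},{p1,p2,p6},{p2,p3,p5}} A4={{p3},{p6},{p1,p3},{p1,p6},{p2,p3},{p2,p6},{p3,p4},{p3,p5},{p1,p2,p6},{p2,p3,p5}}
  A12={{p2},{p1,p2},{p1,p3},{p1,p4},{p2,p3},{p2,p5},{p2,p6},{p3,p5},{p4,p5},{p1,p2,p6},{p2,p3,p5}} A13={{p2},{p1,p2},{p1,p4},{p2,p3},{p2,p5},{p2,p6},{p4,p5},{p1,p2,p6},{p2,p3,p5}} A14={{p1,p3},{p1,p6},{p2,p3},{p2,p6},{p3,p5},{p1,p2,p6},{p2,p3,p5}} A23={{p2},{p4},{p1,p2},{p1,p4},{p2,p3},{p2,p5},{p2,p6},{p3,p4},{p4,p5},{p1,p2,p6},{p2,p3,p5}} A24={{p3},{p1,p3},{p2,p3},{p2,p6},{p3,p4},{p3,p5},{p1,p2,p6},{p2,p3,p5}} A34={{p2,p3},{p2,p6},{p3,p4},{p1,p2,p6},{p2,p3,p5}}
  A123={{p2},{p1,p2},{p1,p4},{p2,p3},{p2,p5},{p2,p6},{p4,p5},{p1,p2,p6},{p2,p3,p5}} A124={{p1,p3},{p2,p3},{p2,p6},{p3,p5},{p1,p2,p6},{p2,p3,p5}} A134={{p2,p3},{p2,p6},{p1,p2,p6},{p2,p3,p5}} A234={{p2,p3},{p2,p6},{p3,p4},{p1,p2,p6},{p2,p3,p5}}
  A1234={{p2,p3},{p2,p6},{p1,p2,p6},{p2,p3,p5}}
components per intersection:
  A1: {{p1},{p2},{p5},{p1,p2},{p1,p3},{p1,p4},{p1,p6},{p2,p3},{p2,p5},{p2,p6},{p3,p5},{p4,p5},{p1,p2,p6},{p2,p3,p5}}
  A2: {{p2},{p3},{p4},{p1,p2},{p1,p3},{p1,p4},{p2,p3},{p2,p5},{p2,p6},{p3,p4},{p3,p5},{p4,p5},{p1,p2,p6},{p2,p3,p5}}
  A3: {{p2},{p1,p2},{p2,p3},{p2,p5},{p2,p6},{p1,p2,p6},{p2,p3,p5}} {{p4},{p1,p4},{p3,p4},{p4,p5}}
  A4: {{p3},{p1,p3},{p2,p3},{p3,p4},{p3,p5},{p2,p3,p5}} {{p6},{p1,p6},{p2,p6},{p1,p2,p6}}
  A12: {{p2},{p1,p2},{p2,p3},{p2,p5},{p2,p6},{p3,p5},{p1,p2,p6},{p2,p3,p5}} {{p1,p3}} {{p1,p4}} {{p4,p5}}
  A13: {{p2},{p1,p2},{p2,p3},{p2,p5},{p2,p6},{p1,p2,p6},{p2,p3,p5}} {{p1,p4}} {{p4,p5}}
  A14: {{p1,p3}} {{p1,p6},{p2,p6},{p1,p2,p6}} {{p2,p3},{p3,p5},{p2,p3,p5}}
  A23: {{p2},{p1,p2},{p2,p3},{p2,p5},{p2,p6},{p1,p2,p6},{p2,p3,p5}} {{p4},{p1,p4},{p3,p4},{p4,p5}}
  A24: {{p3},{p1,p3},{p2,p3},{p3,p4},{p3,p5},{p2,p3,p5}} {{p2,p6},{p1,p2,p6}}
  A34: {{p2,p3},{p2,p3,p5}} {{p2,p6},{p1,p2,p6}} {{p3,p4}}
  A123: {{p2},{p1,p2},{p2,p3},{p2,p5},{p2,p6},{p1,p2,p6},{p2,p3,p5}} {{p1,p4}} {{p4,p5}}
  A124: {{p1,p3}} {{p2,p3},{p3,p5},{p2,p3,p5}} {{p2,p6},{p1,p2,p6}}
  A134: {{p2,p3},{p2,p3,p5}} {{p2,p6},{p1,p2,p6}}
  A234: {{p2,p3},{p2,p3,p5}} {{p2,p6},{p1,p2,p6}} {{p3,p4}}
  A1234: {{p2,p3},{p2,p3,p5}} {{p2,p6},{p1,p2,p6}}
C dims 6,17,11,2; δ0: rk 5, SNF 1^5; δ1: rk 9, SNF 1^9; δ2: rk 2, SNF 1^2
degree 0: 6−5−0 = 1 → Ȟ^0 ≅ Z
degree 1: 17−9−5 = 3 → Ȟ^1 ≅ Z^3
degree 2: 11−2−9 = 0 → Ȟ^2 ≅ 0
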